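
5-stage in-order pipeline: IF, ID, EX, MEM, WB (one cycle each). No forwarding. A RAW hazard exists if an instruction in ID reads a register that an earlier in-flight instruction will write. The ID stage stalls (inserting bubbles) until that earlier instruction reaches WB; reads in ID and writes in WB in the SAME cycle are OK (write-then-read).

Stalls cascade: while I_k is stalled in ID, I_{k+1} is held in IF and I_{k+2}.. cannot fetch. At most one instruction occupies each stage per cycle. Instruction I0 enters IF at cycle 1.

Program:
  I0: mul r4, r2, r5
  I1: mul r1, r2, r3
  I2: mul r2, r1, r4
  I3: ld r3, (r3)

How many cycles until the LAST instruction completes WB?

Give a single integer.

Answer: 10

Derivation:
I0 mul r4 <- r2,r5: IF@1 ID@2 stall=0 (-) EX@3 MEM@4 WB@5
I1 mul r1 <- r2,r3: IF@2 ID@3 stall=0 (-) EX@4 MEM@5 WB@6
I2 mul r2 <- r1,r4: IF@3 ID@4 stall=2 (RAW on I1.r1 (WB@6)) EX@7 MEM@8 WB@9
I3 ld r3 <- r3: IF@4 ID@7 stall=0 (-) EX@8 MEM@9 WB@10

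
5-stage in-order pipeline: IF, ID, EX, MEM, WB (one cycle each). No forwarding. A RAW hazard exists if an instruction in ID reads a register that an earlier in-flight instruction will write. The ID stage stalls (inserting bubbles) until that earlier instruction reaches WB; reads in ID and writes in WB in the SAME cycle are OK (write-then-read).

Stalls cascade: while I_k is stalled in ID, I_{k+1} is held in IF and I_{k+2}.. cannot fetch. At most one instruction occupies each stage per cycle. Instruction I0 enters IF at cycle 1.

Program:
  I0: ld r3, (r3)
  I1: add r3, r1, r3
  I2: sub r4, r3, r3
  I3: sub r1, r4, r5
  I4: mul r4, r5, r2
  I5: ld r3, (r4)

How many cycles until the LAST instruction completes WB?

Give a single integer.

I0 ld r3 <- r3: IF@1 ID@2 stall=0 (-) EX@3 MEM@4 WB@5
I1 add r3 <- r1,r3: IF@2 ID@3 stall=2 (RAW on I0.r3 (WB@5)) EX@6 MEM@7 WB@8
I2 sub r4 <- r3,r3: IF@3 ID@6 stall=2 (RAW on I1.r3 (WB@8)) EX@9 MEM@10 WB@11
I3 sub r1 <- r4,r5: IF@6 ID@9 stall=2 (RAW on I2.r4 (WB@11)) EX@12 MEM@13 WB@14
I4 mul r4 <- r5,r2: IF@9 ID@12 stall=0 (-) EX@13 MEM@14 WB@15
I5 ld r3 <- r4: IF@12 ID@13 stall=2 (RAW on I4.r4 (WB@15)) EX@16 MEM@17 WB@18

Answer: 18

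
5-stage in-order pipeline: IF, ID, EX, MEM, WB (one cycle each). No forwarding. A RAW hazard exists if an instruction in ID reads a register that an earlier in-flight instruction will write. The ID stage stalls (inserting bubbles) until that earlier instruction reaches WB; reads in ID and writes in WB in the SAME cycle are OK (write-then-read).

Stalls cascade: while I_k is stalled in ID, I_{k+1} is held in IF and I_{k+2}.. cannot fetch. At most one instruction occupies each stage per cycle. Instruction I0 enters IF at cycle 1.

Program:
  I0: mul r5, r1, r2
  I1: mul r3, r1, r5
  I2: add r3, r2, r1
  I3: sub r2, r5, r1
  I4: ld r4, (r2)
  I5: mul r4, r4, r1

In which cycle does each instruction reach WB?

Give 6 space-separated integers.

I0 mul r5 <- r1,r2: IF@1 ID@2 stall=0 (-) EX@3 MEM@4 WB@5
I1 mul r3 <- r1,r5: IF@2 ID@3 stall=2 (RAW on I0.r5 (WB@5)) EX@6 MEM@7 WB@8
I2 add r3 <- r2,r1: IF@3 ID@6 stall=0 (-) EX@7 MEM@8 WB@9
I3 sub r2 <- r5,r1: IF@6 ID@7 stall=0 (-) EX@8 MEM@9 WB@10
I4 ld r4 <- r2: IF@7 ID@8 stall=2 (RAW on I3.r2 (WB@10)) EX@11 MEM@12 WB@13
I5 mul r4 <- r4,r1: IF@8 ID@11 stall=2 (RAW on I4.r4 (WB@13)) EX@14 MEM@15 WB@16

Answer: 5 8 9 10 13 16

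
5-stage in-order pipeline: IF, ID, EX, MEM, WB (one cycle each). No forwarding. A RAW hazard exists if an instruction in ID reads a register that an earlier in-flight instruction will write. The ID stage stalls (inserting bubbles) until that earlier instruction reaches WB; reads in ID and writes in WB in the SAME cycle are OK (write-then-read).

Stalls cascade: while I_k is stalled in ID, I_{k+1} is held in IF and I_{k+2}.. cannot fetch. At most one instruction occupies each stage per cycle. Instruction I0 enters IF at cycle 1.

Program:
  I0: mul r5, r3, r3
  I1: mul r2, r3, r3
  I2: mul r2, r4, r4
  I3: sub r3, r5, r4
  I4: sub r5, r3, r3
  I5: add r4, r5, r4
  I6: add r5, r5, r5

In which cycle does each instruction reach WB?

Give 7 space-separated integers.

Answer: 5 6 7 8 11 14 15

Derivation:
I0 mul r5 <- r3,r3: IF@1 ID@2 stall=0 (-) EX@3 MEM@4 WB@5
I1 mul r2 <- r3,r3: IF@2 ID@3 stall=0 (-) EX@4 MEM@5 WB@6
I2 mul r2 <- r4,r4: IF@3 ID@4 stall=0 (-) EX@5 MEM@6 WB@7
I3 sub r3 <- r5,r4: IF@4 ID@5 stall=0 (-) EX@6 MEM@7 WB@8
I4 sub r5 <- r3,r3: IF@5 ID@6 stall=2 (RAW on I3.r3 (WB@8)) EX@9 MEM@10 WB@11
I5 add r4 <- r5,r4: IF@6 ID@9 stall=2 (RAW on I4.r5 (WB@11)) EX@12 MEM@13 WB@14
I6 add r5 <- r5,r5: IF@9 ID@12 stall=0 (-) EX@13 MEM@14 WB@15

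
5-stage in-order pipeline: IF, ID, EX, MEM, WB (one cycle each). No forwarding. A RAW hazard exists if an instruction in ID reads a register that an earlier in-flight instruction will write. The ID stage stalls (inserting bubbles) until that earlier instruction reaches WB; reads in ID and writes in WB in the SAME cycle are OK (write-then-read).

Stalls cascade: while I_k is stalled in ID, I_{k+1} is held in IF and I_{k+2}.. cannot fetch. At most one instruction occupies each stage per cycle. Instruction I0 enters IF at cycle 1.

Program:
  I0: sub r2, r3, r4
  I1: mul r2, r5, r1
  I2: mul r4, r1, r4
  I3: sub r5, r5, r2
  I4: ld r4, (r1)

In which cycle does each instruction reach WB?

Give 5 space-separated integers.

Answer: 5 6 7 9 10

Derivation:
I0 sub r2 <- r3,r4: IF@1 ID@2 stall=0 (-) EX@3 MEM@4 WB@5
I1 mul r2 <- r5,r1: IF@2 ID@3 stall=0 (-) EX@4 MEM@5 WB@6
I2 mul r4 <- r1,r4: IF@3 ID@4 stall=0 (-) EX@5 MEM@6 WB@7
I3 sub r5 <- r5,r2: IF@4 ID@5 stall=1 (RAW on I1.r2 (WB@6)) EX@7 MEM@8 WB@9
I4 ld r4 <- r1: IF@5 ID@7 stall=0 (-) EX@8 MEM@9 WB@10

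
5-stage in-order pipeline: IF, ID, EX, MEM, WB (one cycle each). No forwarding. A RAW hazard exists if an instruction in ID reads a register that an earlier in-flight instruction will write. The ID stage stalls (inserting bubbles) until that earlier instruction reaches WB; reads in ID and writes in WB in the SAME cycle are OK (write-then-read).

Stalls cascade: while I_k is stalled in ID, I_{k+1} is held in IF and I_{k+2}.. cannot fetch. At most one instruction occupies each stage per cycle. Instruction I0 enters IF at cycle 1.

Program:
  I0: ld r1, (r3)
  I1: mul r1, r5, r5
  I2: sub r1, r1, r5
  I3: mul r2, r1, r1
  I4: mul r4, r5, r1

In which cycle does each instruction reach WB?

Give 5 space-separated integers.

I0 ld r1 <- r3: IF@1 ID@2 stall=0 (-) EX@3 MEM@4 WB@5
I1 mul r1 <- r5,r5: IF@2 ID@3 stall=0 (-) EX@4 MEM@5 WB@6
I2 sub r1 <- r1,r5: IF@3 ID@4 stall=2 (RAW on I1.r1 (WB@6)) EX@7 MEM@8 WB@9
I3 mul r2 <- r1,r1: IF@4 ID@7 stall=2 (RAW on I2.r1 (WB@9)) EX@10 MEM@11 WB@12
I4 mul r4 <- r5,r1: IF@7 ID@10 stall=0 (-) EX@11 MEM@12 WB@13

Answer: 5 6 9 12 13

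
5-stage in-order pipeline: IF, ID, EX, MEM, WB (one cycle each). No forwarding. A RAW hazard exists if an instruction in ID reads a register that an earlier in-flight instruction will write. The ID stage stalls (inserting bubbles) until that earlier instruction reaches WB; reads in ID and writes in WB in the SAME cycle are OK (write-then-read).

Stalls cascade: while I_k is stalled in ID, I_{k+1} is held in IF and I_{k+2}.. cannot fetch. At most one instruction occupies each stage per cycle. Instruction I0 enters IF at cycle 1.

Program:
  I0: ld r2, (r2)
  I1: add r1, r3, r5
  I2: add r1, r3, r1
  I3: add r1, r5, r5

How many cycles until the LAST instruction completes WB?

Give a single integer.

Answer: 10

Derivation:
I0 ld r2 <- r2: IF@1 ID@2 stall=0 (-) EX@3 MEM@4 WB@5
I1 add r1 <- r3,r5: IF@2 ID@3 stall=0 (-) EX@4 MEM@5 WB@6
I2 add r1 <- r3,r1: IF@3 ID@4 stall=2 (RAW on I1.r1 (WB@6)) EX@7 MEM@8 WB@9
I3 add r1 <- r5,r5: IF@4 ID@7 stall=0 (-) EX@8 MEM@9 WB@10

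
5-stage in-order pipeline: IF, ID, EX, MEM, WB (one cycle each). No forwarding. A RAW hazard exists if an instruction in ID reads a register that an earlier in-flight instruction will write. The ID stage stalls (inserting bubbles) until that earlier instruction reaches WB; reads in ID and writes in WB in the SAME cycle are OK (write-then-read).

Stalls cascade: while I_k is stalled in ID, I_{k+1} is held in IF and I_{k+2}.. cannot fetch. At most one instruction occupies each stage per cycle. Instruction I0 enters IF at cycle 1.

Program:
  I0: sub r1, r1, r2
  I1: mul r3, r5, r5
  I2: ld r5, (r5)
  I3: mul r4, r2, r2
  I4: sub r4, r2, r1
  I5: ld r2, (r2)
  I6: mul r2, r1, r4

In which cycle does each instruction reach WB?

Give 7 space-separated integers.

Answer: 5 6 7 8 9 10 12

Derivation:
I0 sub r1 <- r1,r2: IF@1 ID@2 stall=0 (-) EX@3 MEM@4 WB@5
I1 mul r3 <- r5,r5: IF@2 ID@3 stall=0 (-) EX@4 MEM@5 WB@6
I2 ld r5 <- r5: IF@3 ID@4 stall=0 (-) EX@5 MEM@6 WB@7
I3 mul r4 <- r2,r2: IF@4 ID@5 stall=0 (-) EX@6 MEM@7 WB@8
I4 sub r4 <- r2,r1: IF@5 ID@6 stall=0 (-) EX@7 MEM@8 WB@9
I5 ld r2 <- r2: IF@6 ID@7 stall=0 (-) EX@8 MEM@9 WB@10
I6 mul r2 <- r1,r4: IF@7 ID@8 stall=1 (RAW on I4.r4 (WB@9)) EX@10 MEM@11 WB@12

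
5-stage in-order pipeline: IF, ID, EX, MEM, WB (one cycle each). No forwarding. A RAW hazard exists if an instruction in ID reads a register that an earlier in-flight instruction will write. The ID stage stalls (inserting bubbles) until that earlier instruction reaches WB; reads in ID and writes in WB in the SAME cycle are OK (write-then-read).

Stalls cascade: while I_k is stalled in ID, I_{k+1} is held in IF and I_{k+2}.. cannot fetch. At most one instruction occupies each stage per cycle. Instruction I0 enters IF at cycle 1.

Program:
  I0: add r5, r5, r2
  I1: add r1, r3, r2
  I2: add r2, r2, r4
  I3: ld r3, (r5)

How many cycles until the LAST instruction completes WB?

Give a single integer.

Answer: 8

Derivation:
I0 add r5 <- r5,r2: IF@1 ID@2 stall=0 (-) EX@3 MEM@4 WB@5
I1 add r1 <- r3,r2: IF@2 ID@3 stall=0 (-) EX@4 MEM@5 WB@6
I2 add r2 <- r2,r4: IF@3 ID@4 stall=0 (-) EX@5 MEM@6 WB@7
I3 ld r3 <- r5: IF@4 ID@5 stall=0 (-) EX@6 MEM@7 WB@8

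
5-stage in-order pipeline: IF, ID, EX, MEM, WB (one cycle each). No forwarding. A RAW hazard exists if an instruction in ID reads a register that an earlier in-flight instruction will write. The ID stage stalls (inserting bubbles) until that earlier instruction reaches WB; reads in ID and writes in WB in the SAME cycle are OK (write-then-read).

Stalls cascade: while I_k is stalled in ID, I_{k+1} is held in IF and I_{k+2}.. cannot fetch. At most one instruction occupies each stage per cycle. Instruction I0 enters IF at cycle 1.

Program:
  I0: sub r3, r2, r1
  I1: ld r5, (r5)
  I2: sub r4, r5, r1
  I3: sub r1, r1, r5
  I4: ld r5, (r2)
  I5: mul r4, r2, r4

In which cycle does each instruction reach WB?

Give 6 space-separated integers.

Answer: 5 6 9 10 11 12

Derivation:
I0 sub r3 <- r2,r1: IF@1 ID@2 stall=0 (-) EX@3 MEM@4 WB@5
I1 ld r5 <- r5: IF@2 ID@3 stall=0 (-) EX@4 MEM@5 WB@6
I2 sub r4 <- r5,r1: IF@3 ID@4 stall=2 (RAW on I1.r5 (WB@6)) EX@7 MEM@8 WB@9
I3 sub r1 <- r1,r5: IF@4 ID@7 stall=0 (-) EX@8 MEM@9 WB@10
I4 ld r5 <- r2: IF@7 ID@8 stall=0 (-) EX@9 MEM@10 WB@11
I5 mul r4 <- r2,r4: IF@8 ID@9 stall=0 (-) EX@10 MEM@11 WB@12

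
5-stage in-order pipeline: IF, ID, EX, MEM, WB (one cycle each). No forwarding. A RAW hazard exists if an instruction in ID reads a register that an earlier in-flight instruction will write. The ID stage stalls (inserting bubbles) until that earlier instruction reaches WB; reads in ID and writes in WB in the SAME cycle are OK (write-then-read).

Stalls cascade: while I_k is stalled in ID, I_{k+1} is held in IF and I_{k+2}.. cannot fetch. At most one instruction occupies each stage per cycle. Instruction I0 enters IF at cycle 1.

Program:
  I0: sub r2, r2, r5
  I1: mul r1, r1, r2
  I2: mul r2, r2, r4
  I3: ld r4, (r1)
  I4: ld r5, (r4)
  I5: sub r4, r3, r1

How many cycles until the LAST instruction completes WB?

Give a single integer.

Answer: 15

Derivation:
I0 sub r2 <- r2,r5: IF@1 ID@2 stall=0 (-) EX@3 MEM@4 WB@5
I1 mul r1 <- r1,r2: IF@2 ID@3 stall=2 (RAW on I0.r2 (WB@5)) EX@6 MEM@7 WB@8
I2 mul r2 <- r2,r4: IF@3 ID@6 stall=0 (-) EX@7 MEM@8 WB@9
I3 ld r4 <- r1: IF@6 ID@7 stall=1 (RAW on I1.r1 (WB@8)) EX@9 MEM@10 WB@11
I4 ld r5 <- r4: IF@7 ID@9 stall=2 (RAW on I3.r4 (WB@11)) EX@12 MEM@13 WB@14
I5 sub r4 <- r3,r1: IF@9 ID@12 stall=0 (-) EX@13 MEM@14 WB@15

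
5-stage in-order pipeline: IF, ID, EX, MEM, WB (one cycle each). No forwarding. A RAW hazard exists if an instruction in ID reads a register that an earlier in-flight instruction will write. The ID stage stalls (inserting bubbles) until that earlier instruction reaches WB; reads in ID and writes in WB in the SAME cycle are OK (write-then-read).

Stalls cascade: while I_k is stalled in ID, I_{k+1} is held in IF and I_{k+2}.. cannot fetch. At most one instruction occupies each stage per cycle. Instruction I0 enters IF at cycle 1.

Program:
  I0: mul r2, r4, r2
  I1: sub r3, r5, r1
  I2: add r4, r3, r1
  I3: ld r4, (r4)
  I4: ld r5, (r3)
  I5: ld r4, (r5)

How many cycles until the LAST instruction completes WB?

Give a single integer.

Answer: 16

Derivation:
I0 mul r2 <- r4,r2: IF@1 ID@2 stall=0 (-) EX@3 MEM@4 WB@5
I1 sub r3 <- r5,r1: IF@2 ID@3 stall=0 (-) EX@4 MEM@5 WB@6
I2 add r4 <- r3,r1: IF@3 ID@4 stall=2 (RAW on I1.r3 (WB@6)) EX@7 MEM@8 WB@9
I3 ld r4 <- r4: IF@4 ID@7 stall=2 (RAW on I2.r4 (WB@9)) EX@10 MEM@11 WB@12
I4 ld r5 <- r3: IF@7 ID@10 stall=0 (-) EX@11 MEM@12 WB@13
I5 ld r4 <- r5: IF@10 ID@11 stall=2 (RAW on I4.r5 (WB@13)) EX@14 MEM@15 WB@16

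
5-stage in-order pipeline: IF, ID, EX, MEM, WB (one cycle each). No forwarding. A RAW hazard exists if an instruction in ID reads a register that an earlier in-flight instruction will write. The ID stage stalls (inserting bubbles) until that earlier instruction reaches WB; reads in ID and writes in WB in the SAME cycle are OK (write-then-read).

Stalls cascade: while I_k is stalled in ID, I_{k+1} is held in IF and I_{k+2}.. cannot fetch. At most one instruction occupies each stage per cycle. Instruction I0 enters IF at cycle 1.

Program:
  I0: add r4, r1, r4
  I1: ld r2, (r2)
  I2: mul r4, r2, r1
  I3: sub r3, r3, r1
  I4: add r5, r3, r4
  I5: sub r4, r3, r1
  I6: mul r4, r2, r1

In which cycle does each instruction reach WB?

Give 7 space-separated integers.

I0 add r4 <- r1,r4: IF@1 ID@2 stall=0 (-) EX@3 MEM@4 WB@5
I1 ld r2 <- r2: IF@2 ID@3 stall=0 (-) EX@4 MEM@5 WB@6
I2 mul r4 <- r2,r1: IF@3 ID@4 stall=2 (RAW on I1.r2 (WB@6)) EX@7 MEM@8 WB@9
I3 sub r3 <- r3,r1: IF@4 ID@7 stall=0 (-) EX@8 MEM@9 WB@10
I4 add r5 <- r3,r4: IF@7 ID@8 stall=2 (RAW on I3.r3 (WB@10)) EX@11 MEM@12 WB@13
I5 sub r4 <- r3,r1: IF@8 ID@11 stall=0 (-) EX@12 MEM@13 WB@14
I6 mul r4 <- r2,r1: IF@11 ID@12 stall=0 (-) EX@13 MEM@14 WB@15

Answer: 5 6 9 10 13 14 15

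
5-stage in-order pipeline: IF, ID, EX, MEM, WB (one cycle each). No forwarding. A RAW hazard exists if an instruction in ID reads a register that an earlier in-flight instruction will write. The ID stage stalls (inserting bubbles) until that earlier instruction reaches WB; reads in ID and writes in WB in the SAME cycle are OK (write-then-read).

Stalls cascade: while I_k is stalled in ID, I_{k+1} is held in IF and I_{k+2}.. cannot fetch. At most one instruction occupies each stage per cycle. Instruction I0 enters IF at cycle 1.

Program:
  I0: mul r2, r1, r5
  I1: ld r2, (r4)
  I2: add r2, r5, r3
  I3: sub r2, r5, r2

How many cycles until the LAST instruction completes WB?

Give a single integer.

Answer: 10

Derivation:
I0 mul r2 <- r1,r5: IF@1 ID@2 stall=0 (-) EX@3 MEM@4 WB@5
I1 ld r2 <- r4: IF@2 ID@3 stall=0 (-) EX@4 MEM@5 WB@6
I2 add r2 <- r5,r3: IF@3 ID@4 stall=0 (-) EX@5 MEM@6 WB@7
I3 sub r2 <- r5,r2: IF@4 ID@5 stall=2 (RAW on I2.r2 (WB@7)) EX@8 MEM@9 WB@10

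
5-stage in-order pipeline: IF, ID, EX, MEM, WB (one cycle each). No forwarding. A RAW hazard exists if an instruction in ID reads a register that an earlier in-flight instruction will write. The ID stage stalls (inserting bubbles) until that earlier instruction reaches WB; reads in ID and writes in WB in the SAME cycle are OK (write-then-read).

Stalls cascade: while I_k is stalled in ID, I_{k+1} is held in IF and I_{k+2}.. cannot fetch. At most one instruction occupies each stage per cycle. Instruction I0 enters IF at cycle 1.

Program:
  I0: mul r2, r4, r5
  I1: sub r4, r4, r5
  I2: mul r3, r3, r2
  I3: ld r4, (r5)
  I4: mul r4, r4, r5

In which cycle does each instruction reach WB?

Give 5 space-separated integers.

Answer: 5 6 8 9 12

Derivation:
I0 mul r2 <- r4,r5: IF@1 ID@2 stall=0 (-) EX@3 MEM@4 WB@5
I1 sub r4 <- r4,r5: IF@2 ID@3 stall=0 (-) EX@4 MEM@5 WB@6
I2 mul r3 <- r3,r2: IF@3 ID@4 stall=1 (RAW on I0.r2 (WB@5)) EX@6 MEM@7 WB@8
I3 ld r4 <- r5: IF@4 ID@6 stall=0 (-) EX@7 MEM@8 WB@9
I4 mul r4 <- r4,r5: IF@6 ID@7 stall=2 (RAW on I3.r4 (WB@9)) EX@10 MEM@11 WB@12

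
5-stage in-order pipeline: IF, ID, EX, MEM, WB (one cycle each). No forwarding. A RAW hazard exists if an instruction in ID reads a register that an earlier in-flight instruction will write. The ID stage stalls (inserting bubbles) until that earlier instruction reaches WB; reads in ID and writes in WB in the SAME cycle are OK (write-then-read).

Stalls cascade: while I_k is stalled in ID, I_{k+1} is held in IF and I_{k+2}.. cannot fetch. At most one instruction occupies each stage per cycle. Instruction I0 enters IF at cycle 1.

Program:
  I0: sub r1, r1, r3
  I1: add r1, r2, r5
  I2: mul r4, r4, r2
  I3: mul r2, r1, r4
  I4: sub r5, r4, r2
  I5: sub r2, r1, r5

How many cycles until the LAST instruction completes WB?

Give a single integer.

Answer: 16

Derivation:
I0 sub r1 <- r1,r3: IF@1 ID@2 stall=0 (-) EX@3 MEM@4 WB@5
I1 add r1 <- r2,r5: IF@2 ID@3 stall=0 (-) EX@4 MEM@5 WB@6
I2 mul r4 <- r4,r2: IF@3 ID@4 stall=0 (-) EX@5 MEM@6 WB@7
I3 mul r2 <- r1,r4: IF@4 ID@5 stall=2 (RAW on I2.r4 (WB@7)) EX@8 MEM@9 WB@10
I4 sub r5 <- r4,r2: IF@5 ID@8 stall=2 (RAW on I3.r2 (WB@10)) EX@11 MEM@12 WB@13
I5 sub r2 <- r1,r5: IF@8 ID@11 stall=2 (RAW on I4.r5 (WB@13)) EX@14 MEM@15 WB@16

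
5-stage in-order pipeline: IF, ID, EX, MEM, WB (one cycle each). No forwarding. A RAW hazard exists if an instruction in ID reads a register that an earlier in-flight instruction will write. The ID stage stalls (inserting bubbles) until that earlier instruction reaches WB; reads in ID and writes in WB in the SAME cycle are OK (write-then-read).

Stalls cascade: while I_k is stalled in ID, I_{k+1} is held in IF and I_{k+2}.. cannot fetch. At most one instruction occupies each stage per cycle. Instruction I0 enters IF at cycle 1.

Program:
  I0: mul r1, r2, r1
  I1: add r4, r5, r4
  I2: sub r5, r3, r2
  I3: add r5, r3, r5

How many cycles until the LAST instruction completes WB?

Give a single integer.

I0 mul r1 <- r2,r1: IF@1 ID@2 stall=0 (-) EX@3 MEM@4 WB@5
I1 add r4 <- r5,r4: IF@2 ID@3 stall=0 (-) EX@4 MEM@5 WB@6
I2 sub r5 <- r3,r2: IF@3 ID@4 stall=0 (-) EX@5 MEM@6 WB@7
I3 add r5 <- r3,r5: IF@4 ID@5 stall=2 (RAW on I2.r5 (WB@7)) EX@8 MEM@9 WB@10

Answer: 10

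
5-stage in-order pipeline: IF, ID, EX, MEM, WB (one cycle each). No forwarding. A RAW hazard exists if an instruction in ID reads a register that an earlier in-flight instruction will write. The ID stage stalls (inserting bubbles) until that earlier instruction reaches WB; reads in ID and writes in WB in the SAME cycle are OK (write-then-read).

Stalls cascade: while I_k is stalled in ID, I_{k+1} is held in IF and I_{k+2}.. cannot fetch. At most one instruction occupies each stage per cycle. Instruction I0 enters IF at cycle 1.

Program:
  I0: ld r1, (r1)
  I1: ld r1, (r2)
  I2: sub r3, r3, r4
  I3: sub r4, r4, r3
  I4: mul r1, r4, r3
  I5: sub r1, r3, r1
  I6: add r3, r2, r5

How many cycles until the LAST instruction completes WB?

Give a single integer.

I0 ld r1 <- r1: IF@1 ID@2 stall=0 (-) EX@3 MEM@4 WB@5
I1 ld r1 <- r2: IF@2 ID@3 stall=0 (-) EX@4 MEM@5 WB@6
I2 sub r3 <- r3,r4: IF@3 ID@4 stall=0 (-) EX@5 MEM@6 WB@7
I3 sub r4 <- r4,r3: IF@4 ID@5 stall=2 (RAW on I2.r3 (WB@7)) EX@8 MEM@9 WB@10
I4 mul r1 <- r4,r3: IF@5 ID@8 stall=2 (RAW on I3.r4 (WB@10)) EX@11 MEM@12 WB@13
I5 sub r1 <- r3,r1: IF@8 ID@11 stall=2 (RAW on I4.r1 (WB@13)) EX@14 MEM@15 WB@16
I6 add r3 <- r2,r5: IF@11 ID@14 stall=0 (-) EX@15 MEM@16 WB@17

Answer: 17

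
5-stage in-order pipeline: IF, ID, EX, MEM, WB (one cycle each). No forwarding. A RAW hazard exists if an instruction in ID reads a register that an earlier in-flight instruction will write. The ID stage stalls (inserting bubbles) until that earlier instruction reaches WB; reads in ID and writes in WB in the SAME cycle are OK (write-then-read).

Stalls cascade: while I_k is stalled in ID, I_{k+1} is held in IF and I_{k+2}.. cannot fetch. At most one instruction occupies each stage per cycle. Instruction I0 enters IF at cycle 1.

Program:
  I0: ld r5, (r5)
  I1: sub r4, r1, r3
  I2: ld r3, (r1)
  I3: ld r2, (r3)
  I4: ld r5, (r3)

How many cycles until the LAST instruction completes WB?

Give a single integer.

I0 ld r5 <- r5: IF@1 ID@2 stall=0 (-) EX@3 MEM@4 WB@5
I1 sub r4 <- r1,r3: IF@2 ID@3 stall=0 (-) EX@4 MEM@5 WB@6
I2 ld r3 <- r1: IF@3 ID@4 stall=0 (-) EX@5 MEM@6 WB@7
I3 ld r2 <- r3: IF@4 ID@5 stall=2 (RAW on I2.r3 (WB@7)) EX@8 MEM@9 WB@10
I4 ld r5 <- r3: IF@5 ID@8 stall=0 (-) EX@9 MEM@10 WB@11

Answer: 11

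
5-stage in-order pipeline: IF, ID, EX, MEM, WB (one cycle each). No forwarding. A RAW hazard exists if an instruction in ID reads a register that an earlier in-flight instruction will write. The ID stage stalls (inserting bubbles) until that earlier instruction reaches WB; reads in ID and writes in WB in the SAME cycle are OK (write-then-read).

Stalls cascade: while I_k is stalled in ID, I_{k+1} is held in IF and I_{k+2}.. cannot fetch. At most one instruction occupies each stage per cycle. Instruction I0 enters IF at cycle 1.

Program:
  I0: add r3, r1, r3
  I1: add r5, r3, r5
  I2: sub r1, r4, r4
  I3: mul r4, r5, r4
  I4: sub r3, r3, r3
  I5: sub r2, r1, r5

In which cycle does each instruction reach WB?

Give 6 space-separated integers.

Answer: 5 8 9 11 12 13

Derivation:
I0 add r3 <- r1,r3: IF@1 ID@2 stall=0 (-) EX@3 MEM@4 WB@5
I1 add r5 <- r3,r5: IF@2 ID@3 stall=2 (RAW on I0.r3 (WB@5)) EX@6 MEM@7 WB@8
I2 sub r1 <- r4,r4: IF@3 ID@6 stall=0 (-) EX@7 MEM@8 WB@9
I3 mul r4 <- r5,r4: IF@6 ID@7 stall=1 (RAW on I1.r5 (WB@8)) EX@9 MEM@10 WB@11
I4 sub r3 <- r3,r3: IF@7 ID@9 stall=0 (-) EX@10 MEM@11 WB@12
I5 sub r2 <- r1,r5: IF@9 ID@10 stall=0 (-) EX@11 MEM@12 WB@13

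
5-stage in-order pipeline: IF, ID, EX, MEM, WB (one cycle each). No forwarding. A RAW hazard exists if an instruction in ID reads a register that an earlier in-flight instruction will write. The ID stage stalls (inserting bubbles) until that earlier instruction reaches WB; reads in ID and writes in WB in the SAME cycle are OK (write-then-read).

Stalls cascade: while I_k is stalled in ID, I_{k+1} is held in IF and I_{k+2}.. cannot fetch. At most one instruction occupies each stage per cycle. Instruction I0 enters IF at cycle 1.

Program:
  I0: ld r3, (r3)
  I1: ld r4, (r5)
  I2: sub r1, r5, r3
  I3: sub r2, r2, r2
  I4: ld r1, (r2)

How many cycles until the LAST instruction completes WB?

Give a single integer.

Answer: 12

Derivation:
I0 ld r3 <- r3: IF@1 ID@2 stall=0 (-) EX@3 MEM@4 WB@5
I1 ld r4 <- r5: IF@2 ID@3 stall=0 (-) EX@4 MEM@5 WB@6
I2 sub r1 <- r5,r3: IF@3 ID@4 stall=1 (RAW on I0.r3 (WB@5)) EX@6 MEM@7 WB@8
I3 sub r2 <- r2,r2: IF@4 ID@6 stall=0 (-) EX@7 MEM@8 WB@9
I4 ld r1 <- r2: IF@6 ID@7 stall=2 (RAW on I3.r2 (WB@9)) EX@10 MEM@11 WB@12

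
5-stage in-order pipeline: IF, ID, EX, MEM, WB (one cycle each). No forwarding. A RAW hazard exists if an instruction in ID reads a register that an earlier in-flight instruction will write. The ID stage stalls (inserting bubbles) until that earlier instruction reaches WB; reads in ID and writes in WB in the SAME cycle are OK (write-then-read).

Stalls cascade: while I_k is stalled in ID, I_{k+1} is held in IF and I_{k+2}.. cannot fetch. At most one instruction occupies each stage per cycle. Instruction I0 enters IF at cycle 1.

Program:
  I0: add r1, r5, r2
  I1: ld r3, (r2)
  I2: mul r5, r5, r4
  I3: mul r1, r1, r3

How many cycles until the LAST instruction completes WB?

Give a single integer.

I0 add r1 <- r5,r2: IF@1 ID@2 stall=0 (-) EX@3 MEM@4 WB@5
I1 ld r3 <- r2: IF@2 ID@3 stall=0 (-) EX@4 MEM@5 WB@6
I2 mul r5 <- r5,r4: IF@3 ID@4 stall=0 (-) EX@5 MEM@6 WB@7
I3 mul r1 <- r1,r3: IF@4 ID@5 stall=1 (RAW on I1.r3 (WB@6)) EX@7 MEM@8 WB@9

Answer: 9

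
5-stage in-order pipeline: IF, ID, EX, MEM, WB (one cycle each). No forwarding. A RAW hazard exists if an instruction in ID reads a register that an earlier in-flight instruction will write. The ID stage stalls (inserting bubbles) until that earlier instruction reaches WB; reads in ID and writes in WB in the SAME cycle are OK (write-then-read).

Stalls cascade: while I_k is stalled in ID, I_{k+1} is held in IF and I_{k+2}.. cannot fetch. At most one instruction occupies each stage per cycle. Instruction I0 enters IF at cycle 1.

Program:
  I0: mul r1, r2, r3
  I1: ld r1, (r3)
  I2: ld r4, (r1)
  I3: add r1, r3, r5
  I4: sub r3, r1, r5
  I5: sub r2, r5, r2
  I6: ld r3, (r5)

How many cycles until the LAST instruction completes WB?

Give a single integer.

Answer: 15

Derivation:
I0 mul r1 <- r2,r3: IF@1 ID@2 stall=0 (-) EX@3 MEM@4 WB@5
I1 ld r1 <- r3: IF@2 ID@3 stall=0 (-) EX@4 MEM@5 WB@6
I2 ld r4 <- r1: IF@3 ID@4 stall=2 (RAW on I1.r1 (WB@6)) EX@7 MEM@8 WB@9
I3 add r1 <- r3,r5: IF@4 ID@7 stall=0 (-) EX@8 MEM@9 WB@10
I4 sub r3 <- r1,r5: IF@7 ID@8 stall=2 (RAW on I3.r1 (WB@10)) EX@11 MEM@12 WB@13
I5 sub r2 <- r5,r2: IF@8 ID@11 stall=0 (-) EX@12 MEM@13 WB@14
I6 ld r3 <- r5: IF@11 ID@12 stall=0 (-) EX@13 MEM@14 WB@15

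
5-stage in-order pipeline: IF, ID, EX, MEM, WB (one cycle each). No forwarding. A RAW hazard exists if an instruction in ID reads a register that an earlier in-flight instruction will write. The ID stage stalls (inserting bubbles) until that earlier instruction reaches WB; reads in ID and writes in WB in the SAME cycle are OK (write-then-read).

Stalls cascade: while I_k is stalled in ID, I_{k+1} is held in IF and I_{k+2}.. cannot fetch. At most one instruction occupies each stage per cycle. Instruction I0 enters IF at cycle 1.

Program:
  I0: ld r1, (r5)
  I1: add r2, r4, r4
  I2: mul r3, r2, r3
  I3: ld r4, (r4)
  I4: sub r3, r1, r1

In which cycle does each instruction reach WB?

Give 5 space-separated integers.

I0 ld r1 <- r5: IF@1 ID@2 stall=0 (-) EX@3 MEM@4 WB@5
I1 add r2 <- r4,r4: IF@2 ID@3 stall=0 (-) EX@4 MEM@5 WB@6
I2 mul r3 <- r2,r3: IF@3 ID@4 stall=2 (RAW on I1.r2 (WB@6)) EX@7 MEM@8 WB@9
I3 ld r4 <- r4: IF@4 ID@7 stall=0 (-) EX@8 MEM@9 WB@10
I4 sub r3 <- r1,r1: IF@7 ID@8 stall=0 (-) EX@9 MEM@10 WB@11

Answer: 5 6 9 10 11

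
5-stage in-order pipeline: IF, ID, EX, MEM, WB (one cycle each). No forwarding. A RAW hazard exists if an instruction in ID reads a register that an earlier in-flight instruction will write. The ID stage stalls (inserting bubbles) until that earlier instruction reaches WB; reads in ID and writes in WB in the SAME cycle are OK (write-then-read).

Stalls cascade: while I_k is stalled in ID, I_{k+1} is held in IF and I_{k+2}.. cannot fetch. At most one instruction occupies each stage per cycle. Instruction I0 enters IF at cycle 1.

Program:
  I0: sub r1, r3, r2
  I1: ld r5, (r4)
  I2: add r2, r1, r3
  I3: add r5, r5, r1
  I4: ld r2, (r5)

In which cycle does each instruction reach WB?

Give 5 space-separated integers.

I0 sub r1 <- r3,r2: IF@1 ID@2 stall=0 (-) EX@3 MEM@4 WB@5
I1 ld r5 <- r4: IF@2 ID@3 stall=0 (-) EX@4 MEM@5 WB@6
I2 add r2 <- r1,r3: IF@3 ID@4 stall=1 (RAW on I0.r1 (WB@5)) EX@6 MEM@7 WB@8
I3 add r5 <- r5,r1: IF@4 ID@6 stall=0 (-) EX@7 MEM@8 WB@9
I4 ld r2 <- r5: IF@6 ID@7 stall=2 (RAW on I3.r5 (WB@9)) EX@10 MEM@11 WB@12

Answer: 5 6 8 9 12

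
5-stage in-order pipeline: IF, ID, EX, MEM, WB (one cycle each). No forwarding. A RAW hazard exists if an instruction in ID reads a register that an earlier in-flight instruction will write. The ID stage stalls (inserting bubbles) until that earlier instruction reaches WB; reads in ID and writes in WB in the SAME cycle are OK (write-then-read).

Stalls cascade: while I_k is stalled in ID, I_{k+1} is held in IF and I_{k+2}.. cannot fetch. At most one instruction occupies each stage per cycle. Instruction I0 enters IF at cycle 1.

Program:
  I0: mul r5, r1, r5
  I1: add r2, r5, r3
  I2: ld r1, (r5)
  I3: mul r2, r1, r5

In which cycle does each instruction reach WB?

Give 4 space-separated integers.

Answer: 5 8 9 12

Derivation:
I0 mul r5 <- r1,r5: IF@1 ID@2 stall=0 (-) EX@3 MEM@4 WB@5
I1 add r2 <- r5,r3: IF@2 ID@3 stall=2 (RAW on I0.r5 (WB@5)) EX@6 MEM@7 WB@8
I2 ld r1 <- r5: IF@3 ID@6 stall=0 (-) EX@7 MEM@8 WB@9
I3 mul r2 <- r1,r5: IF@6 ID@7 stall=2 (RAW on I2.r1 (WB@9)) EX@10 MEM@11 WB@12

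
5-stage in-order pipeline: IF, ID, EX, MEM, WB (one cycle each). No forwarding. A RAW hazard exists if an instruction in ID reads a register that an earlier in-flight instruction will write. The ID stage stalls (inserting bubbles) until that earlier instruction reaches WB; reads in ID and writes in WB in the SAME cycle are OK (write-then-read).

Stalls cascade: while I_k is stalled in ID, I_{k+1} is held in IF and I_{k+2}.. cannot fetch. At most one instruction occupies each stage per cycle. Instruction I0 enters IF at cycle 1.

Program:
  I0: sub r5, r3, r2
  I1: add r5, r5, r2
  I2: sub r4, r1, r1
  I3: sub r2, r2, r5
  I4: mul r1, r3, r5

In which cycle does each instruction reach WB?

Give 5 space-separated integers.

Answer: 5 8 9 11 12

Derivation:
I0 sub r5 <- r3,r2: IF@1 ID@2 stall=0 (-) EX@3 MEM@4 WB@5
I1 add r5 <- r5,r2: IF@2 ID@3 stall=2 (RAW on I0.r5 (WB@5)) EX@6 MEM@7 WB@8
I2 sub r4 <- r1,r1: IF@3 ID@6 stall=0 (-) EX@7 MEM@8 WB@9
I3 sub r2 <- r2,r5: IF@6 ID@7 stall=1 (RAW on I1.r5 (WB@8)) EX@9 MEM@10 WB@11
I4 mul r1 <- r3,r5: IF@7 ID@9 stall=0 (-) EX@10 MEM@11 WB@12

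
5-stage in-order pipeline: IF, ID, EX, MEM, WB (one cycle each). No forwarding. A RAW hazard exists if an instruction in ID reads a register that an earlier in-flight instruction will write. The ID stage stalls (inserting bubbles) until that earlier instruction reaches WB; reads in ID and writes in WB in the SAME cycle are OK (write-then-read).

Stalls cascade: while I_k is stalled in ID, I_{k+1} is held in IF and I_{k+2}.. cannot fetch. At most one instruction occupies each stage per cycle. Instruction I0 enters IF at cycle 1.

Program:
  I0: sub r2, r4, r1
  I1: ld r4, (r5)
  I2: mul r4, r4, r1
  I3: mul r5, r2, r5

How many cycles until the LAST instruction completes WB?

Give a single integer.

Answer: 10

Derivation:
I0 sub r2 <- r4,r1: IF@1 ID@2 stall=0 (-) EX@3 MEM@4 WB@5
I1 ld r4 <- r5: IF@2 ID@3 stall=0 (-) EX@4 MEM@5 WB@6
I2 mul r4 <- r4,r1: IF@3 ID@4 stall=2 (RAW on I1.r4 (WB@6)) EX@7 MEM@8 WB@9
I3 mul r5 <- r2,r5: IF@4 ID@7 stall=0 (-) EX@8 MEM@9 WB@10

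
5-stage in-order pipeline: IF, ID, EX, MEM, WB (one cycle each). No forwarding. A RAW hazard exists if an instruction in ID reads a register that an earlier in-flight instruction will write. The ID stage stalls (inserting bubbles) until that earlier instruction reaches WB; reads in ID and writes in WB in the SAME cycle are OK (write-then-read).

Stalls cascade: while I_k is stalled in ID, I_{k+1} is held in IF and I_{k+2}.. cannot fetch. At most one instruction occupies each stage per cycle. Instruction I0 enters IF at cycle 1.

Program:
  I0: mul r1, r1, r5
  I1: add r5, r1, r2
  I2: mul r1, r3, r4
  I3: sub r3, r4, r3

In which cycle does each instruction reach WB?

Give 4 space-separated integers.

I0 mul r1 <- r1,r5: IF@1 ID@2 stall=0 (-) EX@3 MEM@4 WB@5
I1 add r5 <- r1,r2: IF@2 ID@3 stall=2 (RAW on I0.r1 (WB@5)) EX@6 MEM@7 WB@8
I2 mul r1 <- r3,r4: IF@3 ID@6 stall=0 (-) EX@7 MEM@8 WB@9
I3 sub r3 <- r4,r3: IF@6 ID@7 stall=0 (-) EX@8 MEM@9 WB@10

Answer: 5 8 9 10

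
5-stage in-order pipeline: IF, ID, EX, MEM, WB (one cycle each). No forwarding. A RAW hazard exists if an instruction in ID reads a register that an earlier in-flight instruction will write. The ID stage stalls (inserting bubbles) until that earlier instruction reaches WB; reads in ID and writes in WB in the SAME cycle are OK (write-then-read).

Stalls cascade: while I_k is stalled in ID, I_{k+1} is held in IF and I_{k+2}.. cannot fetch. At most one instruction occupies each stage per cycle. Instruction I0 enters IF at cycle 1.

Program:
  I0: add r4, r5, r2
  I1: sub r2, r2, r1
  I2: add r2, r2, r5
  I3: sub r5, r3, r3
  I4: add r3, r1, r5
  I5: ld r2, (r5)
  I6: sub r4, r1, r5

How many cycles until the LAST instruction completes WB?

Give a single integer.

Answer: 15

Derivation:
I0 add r4 <- r5,r2: IF@1 ID@2 stall=0 (-) EX@3 MEM@4 WB@5
I1 sub r2 <- r2,r1: IF@2 ID@3 stall=0 (-) EX@4 MEM@5 WB@6
I2 add r2 <- r2,r5: IF@3 ID@4 stall=2 (RAW on I1.r2 (WB@6)) EX@7 MEM@8 WB@9
I3 sub r5 <- r3,r3: IF@4 ID@7 stall=0 (-) EX@8 MEM@9 WB@10
I4 add r3 <- r1,r5: IF@7 ID@8 stall=2 (RAW on I3.r5 (WB@10)) EX@11 MEM@12 WB@13
I5 ld r2 <- r5: IF@8 ID@11 stall=0 (-) EX@12 MEM@13 WB@14
I6 sub r4 <- r1,r5: IF@11 ID@12 stall=0 (-) EX@13 MEM@14 WB@15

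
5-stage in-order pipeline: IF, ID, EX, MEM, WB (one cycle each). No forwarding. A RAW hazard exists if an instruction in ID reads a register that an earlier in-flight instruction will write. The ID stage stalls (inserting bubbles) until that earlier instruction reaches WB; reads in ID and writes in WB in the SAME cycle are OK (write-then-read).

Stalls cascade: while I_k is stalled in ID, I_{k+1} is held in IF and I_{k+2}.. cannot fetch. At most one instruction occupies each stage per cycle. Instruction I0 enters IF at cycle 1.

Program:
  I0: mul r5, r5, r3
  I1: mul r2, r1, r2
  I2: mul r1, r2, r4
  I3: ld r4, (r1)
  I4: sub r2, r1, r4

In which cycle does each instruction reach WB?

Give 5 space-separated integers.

I0 mul r5 <- r5,r3: IF@1 ID@2 stall=0 (-) EX@3 MEM@4 WB@5
I1 mul r2 <- r1,r2: IF@2 ID@3 stall=0 (-) EX@4 MEM@5 WB@6
I2 mul r1 <- r2,r4: IF@3 ID@4 stall=2 (RAW on I1.r2 (WB@6)) EX@7 MEM@8 WB@9
I3 ld r4 <- r1: IF@4 ID@7 stall=2 (RAW on I2.r1 (WB@9)) EX@10 MEM@11 WB@12
I4 sub r2 <- r1,r4: IF@7 ID@10 stall=2 (RAW on I3.r4 (WB@12)) EX@13 MEM@14 WB@15

Answer: 5 6 9 12 15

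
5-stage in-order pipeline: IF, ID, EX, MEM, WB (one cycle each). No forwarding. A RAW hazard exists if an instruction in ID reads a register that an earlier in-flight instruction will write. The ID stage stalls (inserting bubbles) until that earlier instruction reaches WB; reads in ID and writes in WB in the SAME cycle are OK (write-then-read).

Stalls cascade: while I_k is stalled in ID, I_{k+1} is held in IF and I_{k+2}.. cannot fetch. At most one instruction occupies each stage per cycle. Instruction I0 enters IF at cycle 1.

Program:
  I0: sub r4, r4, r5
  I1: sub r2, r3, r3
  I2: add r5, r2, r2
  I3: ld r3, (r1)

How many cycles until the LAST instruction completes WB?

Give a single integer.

I0 sub r4 <- r4,r5: IF@1 ID@2 stall=0 (-) EX@3 MEM@4 WB@5
I1 sub r2 <- r3,r3: IF@2 ID@3 stall=0 (-) EX@4 MEM@5 WB@6
I2 add r5 <- r2,r2: IF@3 ID@4 stall=2 (RAW on I1.r2 (WB@6)) EX@7 MEM@8 WB@9
I3 ld r3 <- r1: IF@4 ID@7 stall=0 (-) EX@8 MEM@9 WB@10

Answer: 10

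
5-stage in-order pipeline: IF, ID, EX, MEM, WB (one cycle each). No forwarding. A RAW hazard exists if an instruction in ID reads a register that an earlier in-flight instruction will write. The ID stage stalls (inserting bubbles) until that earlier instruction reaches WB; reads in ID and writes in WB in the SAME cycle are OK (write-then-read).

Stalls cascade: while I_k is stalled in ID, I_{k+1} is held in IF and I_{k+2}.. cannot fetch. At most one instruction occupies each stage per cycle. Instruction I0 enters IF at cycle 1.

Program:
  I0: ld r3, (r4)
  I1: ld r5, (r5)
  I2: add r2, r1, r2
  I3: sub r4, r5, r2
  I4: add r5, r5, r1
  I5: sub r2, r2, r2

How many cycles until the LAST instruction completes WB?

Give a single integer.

Answer: 12

Derivation:
I0 ld r3 <- r4: IF@1 ID@2 stall=0 (-) EX@3 MEM@4 WB@5
I1 ld r5 <- r5: IF@2 ID@3 stall=0 (-) EX@4 MEM@5 WB@6
I2 add r2 <- r1,r2: IF@3 ID@4 stall=0 (-) EX@5 MEM@6 WB@7
I3 sub r4 <- r5,r2: IF@4 ID@5 stall=2 (RAW on I2.r2 (WB@7)) EX@8 MEM@9 WB@10
I4 add r5 <- r5,r1: IF@5 ID@8 stall=0 (-) EX@9 MEM@10 WB@11
I5 sub r2 <- r2,r2: IF@8 ID@9 stall=0 (-) EX@10 MEM@11 WB@12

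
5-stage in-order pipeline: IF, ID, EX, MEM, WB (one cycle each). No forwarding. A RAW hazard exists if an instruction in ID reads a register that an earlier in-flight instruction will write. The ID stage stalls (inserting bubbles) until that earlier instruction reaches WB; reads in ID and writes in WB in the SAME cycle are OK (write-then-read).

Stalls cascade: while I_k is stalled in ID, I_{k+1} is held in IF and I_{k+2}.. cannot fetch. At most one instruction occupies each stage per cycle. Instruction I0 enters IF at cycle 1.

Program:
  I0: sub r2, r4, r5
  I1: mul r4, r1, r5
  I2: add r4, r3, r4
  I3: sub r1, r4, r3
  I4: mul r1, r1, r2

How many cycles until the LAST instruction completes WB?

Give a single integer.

Answer: 15

Derivation:
I0 sub r2 <- r4,r5: IF@1 ID@2 stall=0 (-) EX@3 MEM@4 WB@5
I1 mul r4 <- r1,r5: IF@2 ID@3 stall=0 (-) EX@4 MEM@5 WB@6
I2 add r4 <- r3,r4: IF@3 ID@4 stall=2 (RAW on I1.r4 (WB@6)) EX@7 MEM@8 WB@9
I3 sub r1 <- r4,r3: IF@4 ID@7 stall=2 (RAW on I2.r4 (WB@9)) EX@10 MEM@11 WB@12
I4 mul r1 <- r1,r2: IF@7 ID@10 stall=2 (RAW on I3.r1 (WB@12)) EX@13 MEM@14 WB@15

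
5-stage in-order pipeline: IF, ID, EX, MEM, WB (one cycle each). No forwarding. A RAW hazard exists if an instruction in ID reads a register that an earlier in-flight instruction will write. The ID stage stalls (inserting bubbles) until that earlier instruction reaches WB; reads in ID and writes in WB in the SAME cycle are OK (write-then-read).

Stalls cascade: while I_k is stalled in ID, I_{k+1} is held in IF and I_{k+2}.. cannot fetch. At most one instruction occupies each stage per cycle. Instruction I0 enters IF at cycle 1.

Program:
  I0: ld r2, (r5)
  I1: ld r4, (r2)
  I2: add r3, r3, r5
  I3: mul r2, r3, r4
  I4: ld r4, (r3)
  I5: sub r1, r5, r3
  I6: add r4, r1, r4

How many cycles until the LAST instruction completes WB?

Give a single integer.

Answer: 17

Derivation:
I0 ld r2 <- r5: IF@1 ID@2 stall=0 (-) EX@3 MEM@4 WB@5
I1 ld r4 <- r2: IF@2 ID@3 stall=2 (RAW on I0.r2 (WB@5)) EX@6 MEM@7 WB@8
I2 add r3 <- r3,r5: IF@3 ID@6 stall=0 (-) EX@7 MEM@8 WB@9
I3 mul r2 <- r3,r4: IF@6 ID@7 stall=2 (RAW on I2.r3 (WB@9)) EX@10 MEM@11 WB@12
I4 ld r4 <- r3: IF@7 ID@10 stall=0 (-) EX@11 MEM@12 WB@13
I5 sub r1 <- r5,r3: IF@10 ID@11 stall=0 (-) EX@12 MEM@13 WB@14
I6 add r4 <- r1,r4: IF@11 ID@12 stall=2 (RAW on I5.r1 (WB@14)) EX@15 MEM@16 WB@17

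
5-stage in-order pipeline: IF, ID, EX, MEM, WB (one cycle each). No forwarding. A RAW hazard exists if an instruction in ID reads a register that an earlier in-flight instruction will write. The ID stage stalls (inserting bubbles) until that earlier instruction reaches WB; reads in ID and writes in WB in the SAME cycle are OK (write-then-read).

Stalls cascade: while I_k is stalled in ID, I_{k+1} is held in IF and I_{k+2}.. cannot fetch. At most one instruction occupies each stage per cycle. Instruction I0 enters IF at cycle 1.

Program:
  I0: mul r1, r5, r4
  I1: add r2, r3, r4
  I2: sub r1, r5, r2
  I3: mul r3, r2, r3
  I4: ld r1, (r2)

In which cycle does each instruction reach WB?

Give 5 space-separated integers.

Answer: 5 6 9 10 11

Derivation:
I0 mul r1 <- r5,r4: IF@1 ID@2 stall=0 (-) EX@3 MEM@4 WB@5
I1 add r2 <- r3,r4: IF@2 ID@3 stall=0 (-) EX@4 MEM@5 WB@6
I2 sub r1 <- r5,r2: IF@3 ID@4 stall=2 (RAW on I1.r2 (WB@6)) EX@7 MEM@8 WB@9
I3 mul r3 <- r2,r3: IF@4 ID@7 stall=0 (-) EX@8 MEM@9 WB@10
I4 ld r1 <- r2: IF@7 ID@8 stall=0 (-) EX@9 MEM@10 WB@11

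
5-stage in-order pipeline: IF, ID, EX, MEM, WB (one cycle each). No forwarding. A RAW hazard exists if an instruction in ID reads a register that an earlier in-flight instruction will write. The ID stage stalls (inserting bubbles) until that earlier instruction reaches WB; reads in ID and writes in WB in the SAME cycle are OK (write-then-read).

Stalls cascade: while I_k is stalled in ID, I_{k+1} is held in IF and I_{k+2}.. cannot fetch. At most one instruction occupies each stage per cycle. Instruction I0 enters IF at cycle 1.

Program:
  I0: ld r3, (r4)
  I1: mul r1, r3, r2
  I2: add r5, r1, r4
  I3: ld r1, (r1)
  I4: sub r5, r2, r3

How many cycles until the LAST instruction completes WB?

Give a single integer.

I0 ld r3 <- r4: IF@1 ID@2 stall=0 (-) EX@3 MEM@4 WB@5
I1 mul r1 <- r3,r2: IF@2 ID@3 stall=2 (RAW on I0.r3 (WB@5)) EX@6 MEM@7 WB@8
I2 add r5 <- r1,r4: IF@3 ID@6 stall=2 (RAW on I1.r1 (WB@8)) EX@9 MEM@10 WB@11
I3 ld r1 <- r1: IF@6 ID@9 stall=0 (-) EX@10 MEM@11 WB@12
I4 sub r5 <- r2,r3: IF@9 ID@10 stall=0 (-) EX@11 MEM@12 WB@13

Answer: 13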